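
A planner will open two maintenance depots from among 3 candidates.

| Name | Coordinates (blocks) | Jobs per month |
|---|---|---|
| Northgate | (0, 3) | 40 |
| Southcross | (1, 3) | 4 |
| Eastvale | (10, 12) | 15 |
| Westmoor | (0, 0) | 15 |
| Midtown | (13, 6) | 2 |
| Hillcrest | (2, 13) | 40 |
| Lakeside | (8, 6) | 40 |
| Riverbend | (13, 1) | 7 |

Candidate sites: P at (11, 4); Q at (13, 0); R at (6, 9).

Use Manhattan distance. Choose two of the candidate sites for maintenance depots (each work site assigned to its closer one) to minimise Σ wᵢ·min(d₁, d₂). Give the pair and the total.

Evaluate every pair (each demand assigned to the nearer of the two):
  {Q, R}: total = 1363
  {P, R}: total = 1417
  {P, Q}: total = 1789
Best pair: {Q, R} with total 1363.

{Q, R}, total 1363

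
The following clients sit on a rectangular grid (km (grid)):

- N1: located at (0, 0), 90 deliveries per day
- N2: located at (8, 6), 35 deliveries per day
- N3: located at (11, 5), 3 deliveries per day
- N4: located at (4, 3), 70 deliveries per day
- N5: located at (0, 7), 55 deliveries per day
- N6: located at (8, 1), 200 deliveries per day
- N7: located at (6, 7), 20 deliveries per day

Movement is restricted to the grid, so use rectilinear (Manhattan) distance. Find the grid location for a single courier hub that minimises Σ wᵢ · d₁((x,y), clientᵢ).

(8, 1)

Manhattan distance separates: Σwᵢ(|x−xᵢ|+|y−yᵢ|) = Σwᵢ|x−xᵢ| + Σwᵢ|y−yᵢ|, so x and y are optimised independently as 1-D weighted medians.
Total weight W = 473; half = 236.5.
x-coordinate, sorted with cumulative weight:
  x=0 (N1, w=90) cum 90
  x=0 (N5, w=55) cum 145
  x=4 (N4, w=70) cum 215
  x=6 (N7, w=20) cum 235
  x=8 (N2, w=35) cum 270  ← median
  x=8 (N6, w=200) cum 470
  x=11 (N3, w=3) cum 473
⇒ x* = 8
y-coordinate, sorted with cumulative weight:
  y=0 (N1, w=90) cum 90
  y=1 (N6, w=200) cum 290  ← median
  y=3 (N4, w=70) cum 360
  y=5 (N3, w=3) cum 363
  y=6 (N2, w=35) cum 398
  y=7 (N5, w=55) cum 453
  y=7 (N7, w=20) cum 473
⇒ y* = 1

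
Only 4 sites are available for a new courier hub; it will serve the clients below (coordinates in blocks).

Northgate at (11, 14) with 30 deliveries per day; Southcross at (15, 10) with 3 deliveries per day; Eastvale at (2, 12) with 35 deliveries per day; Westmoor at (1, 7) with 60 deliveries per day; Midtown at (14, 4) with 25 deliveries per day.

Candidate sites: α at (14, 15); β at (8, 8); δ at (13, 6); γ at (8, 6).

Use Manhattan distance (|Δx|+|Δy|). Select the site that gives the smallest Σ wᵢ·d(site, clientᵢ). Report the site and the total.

β, total 1377 blocks

Total weighted distance at each candidate:
  α (14, 15): total = 2198
  β (8, 8): total = 1377
  δ (13, 6): total = 1768
  γ (8, 6): total = 1463
Minimum is at β with total 1377 blocks.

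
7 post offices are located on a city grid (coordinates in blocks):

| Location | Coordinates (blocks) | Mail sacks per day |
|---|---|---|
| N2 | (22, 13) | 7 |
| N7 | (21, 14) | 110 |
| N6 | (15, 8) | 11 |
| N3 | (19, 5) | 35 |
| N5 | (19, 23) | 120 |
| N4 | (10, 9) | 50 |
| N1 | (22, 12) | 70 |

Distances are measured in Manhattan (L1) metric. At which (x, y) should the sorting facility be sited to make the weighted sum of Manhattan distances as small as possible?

(19, 14)

Manhattan distance separates: Σwᵢ(|x−xᵢ|+|y−yᵢ|) = Σwᵢ|x−xᵢ| + Σwᵢ|y−yᵢ|, so x and y are optimised independently as 1-D weighted medians.
Total weight W = 403; half = 201.5.
x-coordinate, sorted with cumulative weight:
  x=10 (N4, w=50) cum 50
  x=15 (N6, w=11) cum 61
  x=19 (N3, w=35) cum 96
  x=19 (N5, w=120) cum 216  ← median
  x=21 (N7, w=110) cum 326
  x=22 (N2, w=7) cum 333
  x=22 (N1, w=70) cum 403
⇒ x* = 19
y-coordinate, sorted with cumulative weight:
  y=5 (N3, w=35) cum 35
  y=8 (N6, w=11) cum 46
  y=9 (N4, w=50) cum 96
  y=12 (N1, w=70) cum 166
  y=13 (N2, w=7) cum 173
  y=14 (N7, w=110) cum 283  ← median
  y=23 (N5, w=120) cum 403
⇒ y* = 14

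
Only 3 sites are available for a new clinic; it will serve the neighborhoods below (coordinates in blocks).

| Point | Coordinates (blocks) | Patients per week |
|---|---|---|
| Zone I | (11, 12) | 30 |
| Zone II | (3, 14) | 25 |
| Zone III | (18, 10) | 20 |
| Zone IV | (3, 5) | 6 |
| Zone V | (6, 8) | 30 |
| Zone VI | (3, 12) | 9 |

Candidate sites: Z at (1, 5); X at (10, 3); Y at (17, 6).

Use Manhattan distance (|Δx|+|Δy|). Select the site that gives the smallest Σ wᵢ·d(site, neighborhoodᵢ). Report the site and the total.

X, total 1518 blocks

Total weighted distance at each candidate:
  Z (1, 5): total = 1558
  X (10, 3): total = 1518
  Y (17, 6): total = 1670
Minimum is at X with total 1518 blocks.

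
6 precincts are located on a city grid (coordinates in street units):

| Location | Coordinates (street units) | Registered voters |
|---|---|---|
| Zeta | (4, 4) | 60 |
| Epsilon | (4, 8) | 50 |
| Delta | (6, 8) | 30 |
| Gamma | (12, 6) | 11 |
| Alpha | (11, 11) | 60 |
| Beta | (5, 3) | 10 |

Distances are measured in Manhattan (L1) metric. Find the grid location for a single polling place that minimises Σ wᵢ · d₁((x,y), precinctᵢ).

Manhattan distance separates: Σwᵢ(|x−xᵢ|+|y−yᵢ|) = Σwᵢ|x−xᵢ| + Σwᵢ|y−yᵢ|, so x and y are optimised independently as 1-D weighted medians.
Total weight W = 221; half = 110.5.
x-coordinate, sorted with cumulative weight:
  x=4 (Zeta, w=60) cum 60
  x=4 (Epsilon, w=50) cum 110
  x=5 (Beta, w=10) cum 120  ← median
  x=6 (Delta, w=30) cum 150
  x=11 (Alpha, w=60) cum 210
  x=12 (Gamma, w=11) cum 221
⇒ x* = 5
y-coordinate, sorted with cumulative weight:
  y=3 (Beta, w=10) cum 10
  y=4 (Zeta, w=60) cum 70
  y=6 (Gamma, w=11) cum 81
  y=8 (Epsilon, w=50) cum 131  ← median
  y=8 (Delta, w=30) cum 161
  y=11 (Alpha, w=60) cum 221
⇒ y* = 8

(5, 8)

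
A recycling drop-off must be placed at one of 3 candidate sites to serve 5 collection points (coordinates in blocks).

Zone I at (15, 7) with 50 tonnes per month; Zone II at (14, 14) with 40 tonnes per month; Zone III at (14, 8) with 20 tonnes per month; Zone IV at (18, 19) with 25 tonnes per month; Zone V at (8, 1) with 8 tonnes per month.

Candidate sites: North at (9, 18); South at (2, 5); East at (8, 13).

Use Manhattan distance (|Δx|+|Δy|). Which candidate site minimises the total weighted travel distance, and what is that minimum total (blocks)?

East, total 1646 blocks

Total weighted distance at each candidate:
  North (9, 18): total = 1904
  South (2, 5): total = 2720
  East (8, 13): total = 1646
Minimum is at East with total 1646 blocks.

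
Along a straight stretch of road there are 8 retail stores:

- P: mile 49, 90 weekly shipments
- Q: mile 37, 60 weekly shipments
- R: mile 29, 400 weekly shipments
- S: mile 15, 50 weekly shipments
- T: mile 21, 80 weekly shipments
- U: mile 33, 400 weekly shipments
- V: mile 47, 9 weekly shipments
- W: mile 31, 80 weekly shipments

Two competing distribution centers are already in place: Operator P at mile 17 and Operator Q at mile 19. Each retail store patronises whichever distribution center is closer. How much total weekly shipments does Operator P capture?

50

The indifferent point is the midpoint (17+19)/2 = 18; retail stores left of it (closer to Operator P at 17) go to Operator P, those right go to Operator Q.
  S at 15 (w=50) → Operator P
  T at 21 (w=80) → Operator Q
  R at 29 (w=400) → Operator Q
  W at 31 (w=80) → Operator Q
  U at 33 (w=400) → Operator Q
  Q at 37 (w=60) → Operator Q
  V at 47 (w=9) → Operator Q
  P at 49 (w=90) → Operator Q
Operator P captures 50; Operator Q captures 1119.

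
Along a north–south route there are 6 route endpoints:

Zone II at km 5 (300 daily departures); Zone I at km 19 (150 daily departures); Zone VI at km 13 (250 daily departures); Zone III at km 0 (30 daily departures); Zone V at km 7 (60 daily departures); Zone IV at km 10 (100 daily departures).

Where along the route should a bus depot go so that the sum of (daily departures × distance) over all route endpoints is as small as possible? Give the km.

x = 10

For a sum of weighted absolute distances on a line, the optimum is the weighted median (not the mean). Total weight W = 890; half-weight = 445.
Sort by position and accumulate weight:
  km 0 (Zone III, w=30) → cum 30
  km 5 (Zone II, w=300) → cum 330
  km 7 (Zone V, w=60) → cum 390
  km 10 (Zone IV, w=100) → cum 490  ≥ 445 → median here
  km 13 (Zone VI, w=250) → cum 740
  km 19 (Zone I, w=150) → cum 890
Optimal location: km 10.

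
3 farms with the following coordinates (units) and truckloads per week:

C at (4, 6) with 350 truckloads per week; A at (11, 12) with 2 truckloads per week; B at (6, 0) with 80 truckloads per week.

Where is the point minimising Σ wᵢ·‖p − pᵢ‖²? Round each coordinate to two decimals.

(4.40, 4.92)

The minimiser of Σwᵢ‖p−pᵢ‖² is the weighted centroid p* = (Σwᵢpᵢ)/(Σwᵢ).
Σwᵢ = 432.
Σwᵢxᵢ = 350·4 + 2·11 + 80·6 = 1902.
Σwᵢyᵢ = 350·6 + 2·12 + 80·0 = 2124.
x* = 1902/432 = 4.40, y* = 2124/432 = 4.92.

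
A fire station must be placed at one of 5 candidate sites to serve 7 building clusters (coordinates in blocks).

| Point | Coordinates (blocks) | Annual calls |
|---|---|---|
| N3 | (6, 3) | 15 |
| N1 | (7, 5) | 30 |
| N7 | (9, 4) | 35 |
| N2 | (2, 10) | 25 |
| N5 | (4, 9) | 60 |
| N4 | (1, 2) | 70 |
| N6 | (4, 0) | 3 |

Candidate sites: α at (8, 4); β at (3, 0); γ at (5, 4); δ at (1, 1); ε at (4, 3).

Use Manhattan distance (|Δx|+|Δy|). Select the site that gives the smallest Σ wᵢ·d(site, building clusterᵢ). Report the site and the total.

Total weighted distance at each candidate:
  α (8, 4): total = 1634
  β (3, 0): total = 1868
  γ (5, 4): total = 1280
  δ (1, 1): total = 1782
  ε (4, 3): total = 1264
Minimum is at ε with total 1264 blocks.

ε, total 1264 blocks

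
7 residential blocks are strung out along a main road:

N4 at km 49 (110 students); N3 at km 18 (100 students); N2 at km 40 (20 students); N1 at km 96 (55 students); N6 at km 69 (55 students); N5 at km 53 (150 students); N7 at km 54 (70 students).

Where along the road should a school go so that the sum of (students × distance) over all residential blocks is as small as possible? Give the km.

For a sum of weighted absolute distances on a line, the optimum is the weighted median (not the mean). Total weight W = 560; half-weight = 280.
Sort by position and accumulate weight:
  km 18 (N3, w=100) → cum 100
  km 40 (N2, w=20) → cum 120
  km 49 (N4, w=110) → cum 230
  km 53 (N5, w=150) → cum 380  ≥ 280 → median here
  km 54 (N7, w=70) → cum 450
  km 69 (N6, w=55) → cum 505
  km 96 (N1, w=55) → cum 560
Optimal location: km 53.

x = 53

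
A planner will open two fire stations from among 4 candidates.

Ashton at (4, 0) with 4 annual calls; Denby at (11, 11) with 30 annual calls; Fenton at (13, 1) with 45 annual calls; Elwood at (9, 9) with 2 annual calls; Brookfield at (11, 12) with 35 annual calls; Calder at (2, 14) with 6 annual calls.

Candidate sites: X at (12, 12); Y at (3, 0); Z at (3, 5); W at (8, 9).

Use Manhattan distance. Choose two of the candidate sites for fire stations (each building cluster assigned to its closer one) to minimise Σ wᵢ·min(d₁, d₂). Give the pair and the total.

{X, Y}, total 678

Evaluate every pair (each demand assigned to the nearer of the two):
  {X, Y}: total = 678
  {X, Z}: total = 731
  {X, W}: total = 755
  {Y, W}: total = 927
  {Z, W}: total = 1031
  {Y, Z}: total = 1524
Best pair: {X, Y} with total 678.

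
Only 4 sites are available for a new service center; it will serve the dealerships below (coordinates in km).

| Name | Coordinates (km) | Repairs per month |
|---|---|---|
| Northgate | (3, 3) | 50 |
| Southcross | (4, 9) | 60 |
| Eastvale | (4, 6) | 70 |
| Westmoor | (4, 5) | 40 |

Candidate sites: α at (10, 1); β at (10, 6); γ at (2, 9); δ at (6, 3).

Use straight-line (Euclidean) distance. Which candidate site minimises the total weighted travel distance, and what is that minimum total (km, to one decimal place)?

γ, total 855.4 km

Total weighted distance at each candidate:
  α (10, 1): total = 1799.2
  β (10, 6): total = 1446.6
  γ (2, 9): total = 855.4
  δ (6, 3): total = 895.0
Minimum is at γ with total 855.4 km.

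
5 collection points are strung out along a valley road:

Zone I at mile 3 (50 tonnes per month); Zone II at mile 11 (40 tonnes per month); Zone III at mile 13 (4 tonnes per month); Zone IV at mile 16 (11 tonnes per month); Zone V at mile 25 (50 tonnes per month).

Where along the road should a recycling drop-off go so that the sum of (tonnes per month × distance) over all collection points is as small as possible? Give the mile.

For a sum of weighted absolute distances on a line, the optimum is the weighted median (not the mean). Total weight W = 155; half-weight = 77.5.
Sort by position and accumulate weight:
  mile 3 (Zone I, w=50) → cum 50
  mile 11 (Zone II, w=40) → cum 90  ≥ 77.5 → median here
  mile 13 (Zone III, w=4) → cum 94
  mile 16 (Zone IV, w=11) → cum 105
  mile 25 (Zone V, w=50) → cum 155
Optimal location: mile 11.

x = 11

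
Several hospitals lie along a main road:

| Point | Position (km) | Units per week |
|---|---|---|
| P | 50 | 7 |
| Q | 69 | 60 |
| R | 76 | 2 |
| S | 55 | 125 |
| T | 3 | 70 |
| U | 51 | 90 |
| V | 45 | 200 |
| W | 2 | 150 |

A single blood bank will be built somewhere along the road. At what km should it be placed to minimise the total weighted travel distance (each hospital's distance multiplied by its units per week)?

For a sum of weighted absolute distances on a line, the optimum is the weighted median (not the mean). Total weight W = 704; half-weight = 352.
Sort by position and accumulate weight:
  km 2 (W, w=150) → cum 150
  km 3 (T, w=70) → cum 220
  km 45 (V, w=200) → cum 420  ≥ 352 → median here
  km 50 (P, w=7) → cum 427
  km 51 (U, w=90) → cum 517
  km 55 (S, w=125) → cum 642
  km 69 (Q, w=60) → cum 702
  km 76 (R, w=2) → cum 704
Optimal location: km 45.

x = 45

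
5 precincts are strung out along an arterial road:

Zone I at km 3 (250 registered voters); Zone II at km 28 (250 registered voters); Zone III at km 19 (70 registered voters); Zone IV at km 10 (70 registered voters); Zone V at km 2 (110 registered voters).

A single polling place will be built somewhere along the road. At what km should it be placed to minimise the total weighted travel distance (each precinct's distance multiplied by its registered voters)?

x = 10

For a sum of weighted absolute distances on a line, the optimum is the weighted median (not the mean). Total weight W = 750; half-weight = 375.
Sort by position and accumulate weight:
  km 2 (Zone V, w=110) → cum 110
  km 3 (Zone I, w=250) → cum 360
  km 10 (Zone IV, w=70) → cum 430  ≥ 375 → median here
  km 19 (Zone III, w=70) → cum 500
  km 28 (Zone II, w=250) → cum 750
Optimal location: km 10.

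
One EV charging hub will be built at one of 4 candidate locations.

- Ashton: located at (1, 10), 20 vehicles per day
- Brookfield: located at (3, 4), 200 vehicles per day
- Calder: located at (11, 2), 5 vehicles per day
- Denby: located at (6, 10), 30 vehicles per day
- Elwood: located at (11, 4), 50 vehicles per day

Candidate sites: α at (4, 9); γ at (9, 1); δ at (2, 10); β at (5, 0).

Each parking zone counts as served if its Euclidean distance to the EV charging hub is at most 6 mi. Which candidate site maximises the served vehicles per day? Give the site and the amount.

α, covering 250

Coverage radius r = 6 mi; a point is covered iff (Δx)²+(Δy)² ≤ 6² = 36.
  α (4, 9): covers {Ashton, Brookfield, Denby} → 250
  γ (9, 1): covers {Calder, Elwood} → 55
  δ (2, 10): covers {Ashton, Denby} → 50
  β (5, 0): covers {Brookfield} → 200
Maximum coverage at α: 250 vehicles per day.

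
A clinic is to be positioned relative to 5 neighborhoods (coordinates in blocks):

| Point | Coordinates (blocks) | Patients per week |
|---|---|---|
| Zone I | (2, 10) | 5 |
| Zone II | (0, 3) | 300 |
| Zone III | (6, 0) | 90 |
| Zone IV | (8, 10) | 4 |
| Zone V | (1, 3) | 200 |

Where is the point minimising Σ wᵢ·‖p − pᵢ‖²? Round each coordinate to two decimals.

The minimiser of Σwᵢ‖p−pᵢ‖² is the weighted centroid p* = (Σwᵢpᵢ)/(Σwᵢ).
Σwᵢ = 599.
Σwᵢxᵢ = 5·2 + 300·0 + 90·6 + 4·8 + 200·1 = 782.
Σwᵢyᵢ = 5·10 + 300·3 + 90·0 + 4·10 + 200·3 = 1590.
x* = 782/599 = 1.31, y* = 1590/599 = 2.65.

(1.31, 2.65)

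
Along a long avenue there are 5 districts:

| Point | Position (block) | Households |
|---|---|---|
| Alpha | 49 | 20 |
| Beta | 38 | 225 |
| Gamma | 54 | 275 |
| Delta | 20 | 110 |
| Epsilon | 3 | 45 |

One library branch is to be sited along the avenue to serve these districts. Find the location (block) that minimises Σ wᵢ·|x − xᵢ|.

For a sum of weighted absolute distances on a line, the optimum is the weighted median (not the mean). Total weight W = 675; half-weight = 337.5.
Sort by position and accumulate weight:
  block 3 (Epsilon, w=45) → cum 45
  block 20 (Delta, w=110) → cum 155
  block 38 (Beta, w=225) → cum 380  ≥ 337.5 → median here
  block 49 (Alpha, w=20) → cum 400
  block 54 (Gamma, w=275) → cum 675
Optimal location: block 38.

x = 38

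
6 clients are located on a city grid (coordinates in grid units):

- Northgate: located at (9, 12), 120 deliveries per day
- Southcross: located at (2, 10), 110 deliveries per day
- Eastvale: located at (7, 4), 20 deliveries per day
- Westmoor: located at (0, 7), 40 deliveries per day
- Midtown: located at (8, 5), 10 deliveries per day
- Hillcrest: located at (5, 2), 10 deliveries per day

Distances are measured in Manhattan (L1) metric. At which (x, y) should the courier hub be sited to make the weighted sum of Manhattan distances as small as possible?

Manhattan distance separates: Σwᵢ(|x−xᵢ|+|y−yᵢ|) = Σwᵢ|x−xᵢ| + Σwᵢ|y−yᵢ|, so x and y are optimised independently as 1-D weighted medians.
Total weight W = 310; half = 155.
x-coordinate, sorted with cumulative weight:
  x=0 (Westmoor, w=40) cum 40
  x=2 (Southcross, w=110) cum 150
  x=5 (Hillcrest, w=10) cum 160  ← median
  x=7 (Eastvale, w=20) cum 180
  x=8 (Midtown, w=10) cum 190
  x=9 (Northgate, w=120) cum 310
⇒ x* = 5
y-coordinate, sorted with cumulative weight:
  y=2 (Hillcrest, w=10) cum 10
  y=4 (Eastvale, w=20) cum 30
  y=5 (Midtown, w=10) cum 40
  y=7 (Westmoor, w=40) cum 80
  y=10 (Southcross, w=110) cum 190  ← median
  y=12 (Northgate, w=120) cum 310
⇒ y* = 10

(5, 10)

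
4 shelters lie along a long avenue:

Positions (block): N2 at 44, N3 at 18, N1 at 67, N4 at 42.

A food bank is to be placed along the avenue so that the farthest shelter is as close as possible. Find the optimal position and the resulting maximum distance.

location 42.5, max distance 24.5

The 1-center on a line is the midpoint of the two extreme points: leftmost at 18, rightmost at 67.
Optimal location = (18 + 67)/2 = 42.5; maximum distance = (67 − 18)/2 = 24.5.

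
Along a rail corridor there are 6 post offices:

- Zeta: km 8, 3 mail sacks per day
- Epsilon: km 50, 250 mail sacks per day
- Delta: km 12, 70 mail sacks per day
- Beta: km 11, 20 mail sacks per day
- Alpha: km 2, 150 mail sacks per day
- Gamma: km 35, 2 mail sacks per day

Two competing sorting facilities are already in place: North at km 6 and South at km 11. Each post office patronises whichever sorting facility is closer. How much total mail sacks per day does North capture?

The indifferent point is the midpoint (6+11)/2 = 8.5; post offices left of it (closer to North at 6) go to North, those right go to South.
  Alpha at 2 (w=150) → North
  Zeta at 8 (w=3) → North
  Beta at 11 (w=20) → South
  Delta at 12 (w=70) → South
  Gamma at 35 (w=2) → South
  Epsilon at 50 (w=250) → South
North captures 153; South captures 342.

153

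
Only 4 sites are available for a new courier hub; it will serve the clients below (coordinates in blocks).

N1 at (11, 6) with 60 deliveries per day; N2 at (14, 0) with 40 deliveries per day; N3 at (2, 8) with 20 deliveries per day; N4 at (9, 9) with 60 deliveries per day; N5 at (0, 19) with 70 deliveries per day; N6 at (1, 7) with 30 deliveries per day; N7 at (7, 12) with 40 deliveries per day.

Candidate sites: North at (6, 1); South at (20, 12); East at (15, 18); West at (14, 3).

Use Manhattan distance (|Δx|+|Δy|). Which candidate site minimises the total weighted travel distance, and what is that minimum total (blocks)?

Total weighted distance at each candidate:
  North (6, 1): total = 4330
  South (20, 12): total = 6030
  East (15, 18): total = 5510
  West (14, 3): total = 4730
Minimum is at North with total 4330 blocks.

North, total 4330 blocks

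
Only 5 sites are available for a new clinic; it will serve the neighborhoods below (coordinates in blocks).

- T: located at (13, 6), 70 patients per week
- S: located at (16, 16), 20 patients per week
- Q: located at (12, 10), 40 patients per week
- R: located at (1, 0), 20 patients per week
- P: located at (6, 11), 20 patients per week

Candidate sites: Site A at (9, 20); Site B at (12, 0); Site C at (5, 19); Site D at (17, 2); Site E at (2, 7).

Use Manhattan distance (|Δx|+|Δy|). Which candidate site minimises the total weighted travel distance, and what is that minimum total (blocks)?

Total weighted distance at each candidate:
  Site A (9, 20): total = 2800
  Site B (12, 0): total = 1850
  Site C (5, 19): total = 3030
  Site D (17, 2): total = 2140
  Site E (2, 7): total = 2140
Minimum is at Site B with total 1850 blocks.

Site B, total 1850 blocks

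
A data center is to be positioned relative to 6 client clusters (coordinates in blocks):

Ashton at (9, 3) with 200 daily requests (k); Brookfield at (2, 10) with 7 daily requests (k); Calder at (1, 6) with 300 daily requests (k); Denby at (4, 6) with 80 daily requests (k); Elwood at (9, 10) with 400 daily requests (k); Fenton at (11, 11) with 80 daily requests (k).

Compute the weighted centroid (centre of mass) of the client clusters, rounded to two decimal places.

(6.48, 7.34)

The minimiser of Σwᵢ‖p−pᵢ‖² is the weighted centroid p* = (Σwᵢpᵢ)/(Σwᵢ).
Σwᵢ = 1067.
Σwᵢxᵢ = 200·9 + 7·2 + 300·1 + 80·4 + 400·9 + 80·11 = 6914.
Σwᵢyᵢ = 200·3 + 7·10 + 300·6 + 80·6 + 400·10 + 80·11 = 7830.
x* = 6914/1067 = 6.48, y* = 7830/1067 = 7.34.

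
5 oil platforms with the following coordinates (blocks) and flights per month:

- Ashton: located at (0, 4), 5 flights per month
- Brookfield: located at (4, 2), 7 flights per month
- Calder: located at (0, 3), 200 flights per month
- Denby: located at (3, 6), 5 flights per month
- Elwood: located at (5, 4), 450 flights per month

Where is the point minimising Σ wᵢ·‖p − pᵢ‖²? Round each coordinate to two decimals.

(3.44, 3.69)

The minimiser of Σwᵢ‖p−pᵢ‖² is the weighted centroid p* = (Σwᵢpᵢ)/(Σwᵢ).
Σwᵢ = 667.
Σwᵢxᵢ = 5·0 + 7·4 + 200·0 + 5·3 + 450·5 = 2293.
Σwᵢyᵢ = 5·4 + 7·2 + 200·3 + 5·6 + 450·4 = 2464.
x* = 2293/667 = 3.44, y* = 2464/667 = 3.69.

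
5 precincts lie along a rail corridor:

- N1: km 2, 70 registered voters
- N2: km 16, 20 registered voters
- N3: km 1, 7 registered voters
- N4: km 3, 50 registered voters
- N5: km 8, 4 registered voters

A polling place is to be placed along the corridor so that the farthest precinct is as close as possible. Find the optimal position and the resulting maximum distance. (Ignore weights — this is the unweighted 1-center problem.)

The 1-center on a line is the midpoint of the two extreme points: leftmost at 1, rightmost at 16.
Optimal location = (1 + 16)/2 = 8.5; maximum distance = (16 − 1)/2 = 7.5.

location 8.5, max distance 7.5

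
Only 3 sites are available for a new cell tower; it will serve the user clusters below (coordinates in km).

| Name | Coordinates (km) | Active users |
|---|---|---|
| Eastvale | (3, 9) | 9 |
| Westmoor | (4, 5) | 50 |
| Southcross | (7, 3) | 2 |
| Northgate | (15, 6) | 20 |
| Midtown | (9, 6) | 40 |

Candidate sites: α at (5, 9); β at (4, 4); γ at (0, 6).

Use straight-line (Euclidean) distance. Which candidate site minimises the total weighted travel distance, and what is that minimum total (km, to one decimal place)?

β, total 541.2 km

Total weighted distance at each candidate:
  α (5, 9): total = 645.6
  β (4, 4): total = 541.2
  γ (0, 6): total = 919.6
Minimum is at β with total 541.2 km.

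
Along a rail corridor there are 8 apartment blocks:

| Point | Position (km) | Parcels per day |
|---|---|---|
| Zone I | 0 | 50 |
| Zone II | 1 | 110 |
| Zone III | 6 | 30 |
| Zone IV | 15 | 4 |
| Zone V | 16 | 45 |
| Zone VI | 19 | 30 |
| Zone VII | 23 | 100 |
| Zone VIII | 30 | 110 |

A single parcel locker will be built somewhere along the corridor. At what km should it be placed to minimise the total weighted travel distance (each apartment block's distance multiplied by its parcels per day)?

x = 19

For a sum of weighted absolute distances on a line, the optimum is the weighted median (not the mean). Total weight W = 479; half-weight = 239.5.
Sort by position and accumulate weight:
  km 0 (Zone I, w=50) → cum 50
  km 1 (Zone II, w=110) → cum 160
  km 6 (Zone III, w=30) → cum 190
  km 15 (Zone IV, w=4) → cum 194
  km 16 (Zone V, w=45) → cum 239
  km 19 (Zone VI, w=30) → cum 269  ≥ 239.5 → median here
  km 23 (Zone VII, w=100) → cum 369
  km 30 (Zone VIII, w=110) → cum 479
Optimal location: km 19.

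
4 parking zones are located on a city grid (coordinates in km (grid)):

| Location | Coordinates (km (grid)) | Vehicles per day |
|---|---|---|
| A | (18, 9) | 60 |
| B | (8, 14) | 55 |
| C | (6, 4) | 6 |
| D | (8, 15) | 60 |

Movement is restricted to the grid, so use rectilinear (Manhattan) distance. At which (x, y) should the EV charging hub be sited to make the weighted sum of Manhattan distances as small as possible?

(8, 14)

Manhattan distance separates: Σwᵢ(|x−xᵢ|+|y−yᵢ|) = Σwᵢ|x−xᵢ| + Σwᵢ|y−yᵢ|, so x and y are optimised independently as 1-D weighted medians.
Total weight W = 181; half = 90.5.
x-coordinate, sorted with cumulative weight:
  x=6 (C, w=6) cum 6
  x=8 (B, w=55) cum 61
  x=8 (D, w=60) cum 121  ← median
  x=18 (A, w=60) cum 181
⇒ x* = 8
y-coordinate, sorted with cumulative weight:
  y=4 (C, w=6) cum 6
  y=9 (A, w=60) cum 66
  y=14 (B, w=55) cum 121  ← median
  y=15 (D, w=60) cum 181
⇒ y* = 14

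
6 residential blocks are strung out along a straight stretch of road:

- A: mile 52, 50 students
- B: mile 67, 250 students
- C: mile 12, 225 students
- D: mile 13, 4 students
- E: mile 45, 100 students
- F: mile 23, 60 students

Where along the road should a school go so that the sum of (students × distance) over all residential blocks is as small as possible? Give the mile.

For a sum of weighted absolute distances on a line, the optimum is the weighted median (not the mean). Total weight W = 689; half-weight = 344.5.
Sort by position and accumulate weight:
  mile 12 (C, w=225) → cum 225
  mile 13 (D, w=4) → cum 229
  mile 23 (F, w=60) → cum 289
  mile 45 (E, w=100) → cum 389  ≥ 344.5 → median here
  mile 52 (A, w=50) → cum 439
  mile 67 (B, w=250) → cum 689
Optimal location: mile 45.

x = 45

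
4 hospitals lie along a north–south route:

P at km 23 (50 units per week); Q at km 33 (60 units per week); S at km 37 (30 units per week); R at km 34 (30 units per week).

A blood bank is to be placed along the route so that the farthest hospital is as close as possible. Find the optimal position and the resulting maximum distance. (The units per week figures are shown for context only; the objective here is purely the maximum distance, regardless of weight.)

location 30, max distance 7

The 1-center on a line is the midpoint of the two extreme points: leftmost at 23, rightmost at 37.
Optimal location = (23 + 37)/2 = 30; maximum distance = (37 − 23)/2 = 7.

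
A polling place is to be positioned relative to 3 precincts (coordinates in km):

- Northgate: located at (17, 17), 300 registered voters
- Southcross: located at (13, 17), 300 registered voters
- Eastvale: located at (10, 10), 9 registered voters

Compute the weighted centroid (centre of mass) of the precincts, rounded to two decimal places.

The minimiser of Σwᵢ‖p−pᵢ‖² is the weighted centroid p* = (Σwᵢpᵢ)/(Σwᵢ).
Σwᵢ = 609.
Σwᵢxᵢ = 300·17 + 300·13 + 9·10 = 9090.
Σwᵢyᵢ = 300·17 + 300·17 + 9·10 = 10290.
x* = 9090/609 = 14.93, y* = 10290/609 = 16.90.

(14.93, 16.90)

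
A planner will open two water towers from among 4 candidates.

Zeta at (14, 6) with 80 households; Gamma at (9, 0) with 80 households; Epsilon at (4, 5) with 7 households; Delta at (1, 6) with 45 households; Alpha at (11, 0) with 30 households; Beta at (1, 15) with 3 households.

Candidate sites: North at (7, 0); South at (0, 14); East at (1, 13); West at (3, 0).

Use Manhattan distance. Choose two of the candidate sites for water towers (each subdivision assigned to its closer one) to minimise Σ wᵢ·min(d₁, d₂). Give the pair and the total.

Evaluate every pair (each demand assigned to the nearer of the two):
  {North, East}: total = 1697
  {North, West}: total = 1773
  {North, South}: total = 1787
  {East, West}: total = 2443
  {South, West}: total = 2488
  {South, East}: total = 4368
Best pair: {North, East} with total 1697.

{North, East}, total 1697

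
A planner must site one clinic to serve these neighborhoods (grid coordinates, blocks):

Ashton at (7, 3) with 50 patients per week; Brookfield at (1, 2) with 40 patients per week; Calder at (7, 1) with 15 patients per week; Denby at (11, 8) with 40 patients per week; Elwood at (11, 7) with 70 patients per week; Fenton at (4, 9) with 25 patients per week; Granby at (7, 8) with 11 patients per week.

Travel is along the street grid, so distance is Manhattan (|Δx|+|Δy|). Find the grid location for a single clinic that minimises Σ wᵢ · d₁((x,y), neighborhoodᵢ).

Manhattan distance separates: Σwᵢ(|x−xᵢ|+|y−yᵢ|) = Σwᵢ|x−xᵢ| + Σwᵢ|y−yᵢ|, so x and y are optimised independently as 1-D weighted medians.
Total weight W = 251; half = 125.5.
x-coordinate, sorted with cumulative weight:
  x=1 (Brookfield, w=40) cum 40
  x=4 (Fenton, w=25) cum 65
  x=7 (Ashton, w=50) cum 115
  x=7 (Calder, w=15) cum 130  ← median
  x=7 (Granby, w=11) cum 141
  x=11 (Denby, w=40) cum 181
  x=11 (Elwood, w=70) cum 251
⇒ x* = 7
y-coordinate, sorted with cumulative weight:
  y=1 (Calder, w=15) cum 15
  y=2 (Brookfield, w=40) cum 55
  y=3 (Ashton, w=50) cum 105
  y=7 (Elwood, w=70) cum 175  ← median
  y=8 (Denby, w=40) cum 215
  y=8 (Granby, w=11) cum 226
  y=9 (Fenton, w=25) cum 251
⇒ y* = 7

(7, 7)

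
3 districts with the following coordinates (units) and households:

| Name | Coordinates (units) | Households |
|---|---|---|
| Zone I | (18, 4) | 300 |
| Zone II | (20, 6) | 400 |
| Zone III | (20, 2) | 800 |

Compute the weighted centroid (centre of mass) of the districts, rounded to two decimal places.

(19.60, 3.47)

The minimiser of Σwᵢ‖p−pᵢ‖² is the weighted centroid p* = (Σwᵢpᵢ)/(Σwᵢ).
Σwᵢ = 1500.
Σwᵢxᵢ = 300·18 + 400·20 + 800·20 = 29400.
Σwᵢyᵢ = 300·4 + 400·6 + 800·2 = 5200.
x* = 29400/1500 = 19.60, y* = 5200/1500 = 3.47.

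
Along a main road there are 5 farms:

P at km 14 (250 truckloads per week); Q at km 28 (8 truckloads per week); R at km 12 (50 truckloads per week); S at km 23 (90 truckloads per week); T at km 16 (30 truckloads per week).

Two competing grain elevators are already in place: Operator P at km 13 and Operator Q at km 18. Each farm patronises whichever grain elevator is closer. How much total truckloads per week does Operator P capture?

300

The indifferent point is the midpoint (13+18)/2 = 15.5; farms left of it (closer to Operator P at 13) go to Operator P, those right go to Operator Q.
  R at 12 (w=50) → Operator P
  P at 14 (w=250) → Operator P
  T at 16 (w=30) → Operator Q
  S at 23 (w=90) → Operator Q
  Q at 28 (w=8) → Operator Q
Operator P captures 300; Operator Q captures 128.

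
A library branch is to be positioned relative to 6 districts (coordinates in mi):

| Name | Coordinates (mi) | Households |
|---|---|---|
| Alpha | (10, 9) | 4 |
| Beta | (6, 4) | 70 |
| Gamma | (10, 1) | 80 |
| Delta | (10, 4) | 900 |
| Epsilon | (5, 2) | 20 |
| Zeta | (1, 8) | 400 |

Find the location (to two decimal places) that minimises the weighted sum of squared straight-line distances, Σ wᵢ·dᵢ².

The minimiser of Σwᵢ‖p−pᵢ‖² is the weighted centroid p* = (Σwᵢpᵢ)/(Σwᵢ).
Σwᵢ = 1474.
Σwᵢxᵢ = 4·10 + 70·6 + 80·10 + 900·10 + 20·5 + 400·1 = 10760.
Σwᵢyᵢ = 4·9 + 70·4 + 80·1 + 900·4 + 20·2 + 400·8 = 7236.
x* = 10760/1474 = 7.30, y* = 7236/1474 = 4.91.

(7.30, 4.91)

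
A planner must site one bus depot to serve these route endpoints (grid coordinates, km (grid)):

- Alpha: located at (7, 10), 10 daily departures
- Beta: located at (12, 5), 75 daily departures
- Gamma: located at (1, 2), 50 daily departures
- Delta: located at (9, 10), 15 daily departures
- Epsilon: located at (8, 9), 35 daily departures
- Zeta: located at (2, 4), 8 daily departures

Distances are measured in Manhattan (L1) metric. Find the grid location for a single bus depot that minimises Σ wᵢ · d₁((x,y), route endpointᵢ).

(8, 5)

Manhattan distance separates: Σwᵢ(|x−xᵢ|+|y−yᵢ|) = Σwᵢ|x−xᵢ| + Σwᵢ|y−yᵢ|, so x and y are optimised independently as 1-D weighted medians.
Total weight W = 193; half = 96.5.
x-coordinate, sorted with cumulative weight:
  x=1 (Gamma, w=50) cum 50
  x=2 (Zeta, w=8) cum 58
  x=7 (Alpha, w=10) cum 68
  x=8 (Epsilon, w=35) cum 103  ← median
  x=9 (Delta, w=15) cum 118
  x=12 (Beta, w=75) cum 193
⇒ x* = 8
y-coordinate, sorted with cumulative weight:
  y=2 (Gamma, w=50) cum 50
  y=4 (Zeta, w=8) cum 58
  y=5 (Beta, w=75) cum 133  ← median
  y=9 (Epsilon, w=35) cum 168
  y=10 (Alpha, w=10) cum 178
  y=10 (Delta, w=15) cum 193
⇒ y* = 5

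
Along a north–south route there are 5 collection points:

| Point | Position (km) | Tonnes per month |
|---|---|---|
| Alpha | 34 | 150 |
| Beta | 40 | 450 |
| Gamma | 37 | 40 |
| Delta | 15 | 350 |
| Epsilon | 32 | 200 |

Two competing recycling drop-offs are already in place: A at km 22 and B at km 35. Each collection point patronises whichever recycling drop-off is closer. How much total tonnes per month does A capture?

350

The indifferent point is the midpoint (22+35)/2 = 28.5; collection points left of it (closer to A at 22) go to A, those right go to B.
  Delta at 15 (w=350) → A
  Epsilon at 32 (w=200) → B
  Alpha at 34 (w=150) → B
  Gamma at 37 (w=40) → B
  Beta at 40 (w=450) → B
A captures 350; B captures 840.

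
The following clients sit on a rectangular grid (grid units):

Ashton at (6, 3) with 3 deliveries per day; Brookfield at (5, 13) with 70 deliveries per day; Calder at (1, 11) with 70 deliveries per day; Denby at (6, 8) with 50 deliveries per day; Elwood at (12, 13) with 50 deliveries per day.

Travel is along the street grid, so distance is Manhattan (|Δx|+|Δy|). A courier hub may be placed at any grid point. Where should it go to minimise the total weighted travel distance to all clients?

Manhattan distance separates: Σwᵢ(|x−xᵢ|+|y−yᵢ|) = Σwᵢ|x−xᵢ| + Σwᵢ|y−yᵢ|, so x and y are optimised independently as 1-D weighted medians.
Total weight W = 243; half = 121.5.
x-coordinate, sorted with cumulative weight:
  x=1 (Calder, w=70) cum 70
  x=5 (Brookfield, w=70) cum 140  ← median
  x=6 (Ashton, w=3) cum 143
  x=6 (Denby, w=50) cum 193
  x=12 (Elwood, w=50) cum 243
⇒ x* = 5
y-coordinate, sorted with cumulative weight:
  y=3 (Ashton, w=3) cum 3
  y=8 (Denby, w=50) cum 53
  y=11 (Calder, w=70) cum 123  ← median
  y=13 (Brookfield, w=70) cum 193
  y=13 (Elwood, w=50) cum 243
⇒ y* = 11

(5, 11)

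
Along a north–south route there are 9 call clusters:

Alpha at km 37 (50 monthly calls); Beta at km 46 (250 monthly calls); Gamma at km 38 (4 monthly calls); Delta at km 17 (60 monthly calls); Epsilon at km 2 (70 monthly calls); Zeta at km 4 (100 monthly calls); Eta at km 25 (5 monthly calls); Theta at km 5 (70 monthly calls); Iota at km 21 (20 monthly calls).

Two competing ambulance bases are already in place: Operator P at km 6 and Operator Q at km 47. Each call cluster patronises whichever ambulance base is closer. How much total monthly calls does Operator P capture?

325

The indifferent point is the midpoint (6+47)/2 = 26.5; call clusters left of it (closer to Operator P at 6) go to Operator P, those right go to Operator Q.
  Epsilon at 2 (w=70) → Operator P
  Zeta at 4 (w=100) → Operator P
  Theta at 5 (w=70) → Operator P
  Delta at 17 (w=60) → Operator P
  Iota at 21 (w=20) → Operator P
  Eta at 25 (w=5) → Operator P
  Alpha at 37 (w=50) → Operator Q
  Gamma at 38 (w=4) → Operator Q
  Beta at 46 (w=250) → Operator Q
Operator P captures 325; Operator Q captures 304.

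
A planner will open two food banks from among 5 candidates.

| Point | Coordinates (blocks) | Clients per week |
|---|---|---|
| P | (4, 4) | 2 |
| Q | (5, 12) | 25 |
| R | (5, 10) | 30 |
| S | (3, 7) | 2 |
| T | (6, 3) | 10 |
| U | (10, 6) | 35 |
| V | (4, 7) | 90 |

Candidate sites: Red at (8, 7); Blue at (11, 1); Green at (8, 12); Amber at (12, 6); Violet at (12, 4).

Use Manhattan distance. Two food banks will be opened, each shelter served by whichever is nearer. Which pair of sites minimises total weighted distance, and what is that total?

Evaluate every pair (each demand assigned to the nearer of the two):
  {Red, Green}: total = 774
  {Red, Amber}: total = 894
  {Red, Blue}: total = 929
  {Red, Violet}: total = 929
  {Green, Amber}: total = 1235
  {Green, Violet}: total = 1281
  {Blue, Green}: total = 1355
  {Amber, Violet}: total = 1641
  {Blue, Amber}: total = 1645
  {Blue, Violet}: total = 2005
Best pair: {Red, Green} with total 774.

{Red, Green}, total 774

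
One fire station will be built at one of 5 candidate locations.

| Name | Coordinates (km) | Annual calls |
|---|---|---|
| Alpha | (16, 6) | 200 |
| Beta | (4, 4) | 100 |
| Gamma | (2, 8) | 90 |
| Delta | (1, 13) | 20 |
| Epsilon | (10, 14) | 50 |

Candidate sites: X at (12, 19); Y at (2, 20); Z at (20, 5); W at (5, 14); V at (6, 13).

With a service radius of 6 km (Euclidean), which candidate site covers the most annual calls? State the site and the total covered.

Z, covering 200

Coverage radius r = 6 km; a point is covered iff (Δx)²+(Δy)² ≤ 6² = 36.
  X (12, 19): covers {Epsilon} → 50
  Y (2, 20): covers {none} → 0
  Z (20, 5): covers {Alpha} → 200
  W (5, 14): covers {Delta, Epsilon} → 70
  V (6, 13): covers {Delta, Epsilon} → 70
Maximum coverage at Z: 200 annual calls.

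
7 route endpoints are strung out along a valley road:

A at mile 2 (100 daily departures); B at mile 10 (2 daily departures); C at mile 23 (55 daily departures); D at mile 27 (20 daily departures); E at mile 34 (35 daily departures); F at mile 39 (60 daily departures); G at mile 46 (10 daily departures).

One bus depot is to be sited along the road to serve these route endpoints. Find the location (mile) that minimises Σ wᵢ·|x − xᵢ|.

For a sum of weighted absolute distances on a line, the optimum is the weighted median (not the mean). Total weight W = 282; half-weight = 141.
Sort by position and accumulate weight:
  mile 2 (A, w=100) → cum 100
  mile 10 (B, w=2) → cum 102
  mile 23 (C, w=55) → cum 157  ≥ 141 → median here
  mile 27 (D, w=20) → cum 177
  mile 34 (E, w=35) → cum 212
  mile 39 (F, w=60) → cum 272
  mile 46 (G, w=10) → cum 282
Optimal location: mile 23.

x = 23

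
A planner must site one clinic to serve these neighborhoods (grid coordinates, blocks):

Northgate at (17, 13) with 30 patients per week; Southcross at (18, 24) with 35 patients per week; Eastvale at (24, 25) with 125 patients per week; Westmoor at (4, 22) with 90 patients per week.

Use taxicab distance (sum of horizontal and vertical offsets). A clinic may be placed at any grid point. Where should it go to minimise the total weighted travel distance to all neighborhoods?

(18, 24)

Manhattan distance separates: Σwᵢ(|x−xᵢ|+|y−yᵢ|) = Σwᵢ|x−xᵢ| + Σwᵢ|y−yᵢ|, so x and y are optimised independently as 1-D weighted medians.
Total weight W = 280; half = 140.
x-coordinate, sorted with cumulative weight:
  x=4 (Westmoor, w=90) cum 90
  x=17 (Northgate, w=30) cum 120
  x=18 (Southcross, w=35) cum 155  ← median
  x=24 (Eastvale, w=125) cum 280
⇒ x* = 18
y-coordinate, sorted with cumulative weight:
  y=13 (Northgate, w=30) cum 30
  y=22 (Westmoor, w=90) cum 120
  y=24 (Southcross, w=35) cum 155  ← median
  y=25 (Eastvale, w=125) cum 280
⇒ y* = 24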